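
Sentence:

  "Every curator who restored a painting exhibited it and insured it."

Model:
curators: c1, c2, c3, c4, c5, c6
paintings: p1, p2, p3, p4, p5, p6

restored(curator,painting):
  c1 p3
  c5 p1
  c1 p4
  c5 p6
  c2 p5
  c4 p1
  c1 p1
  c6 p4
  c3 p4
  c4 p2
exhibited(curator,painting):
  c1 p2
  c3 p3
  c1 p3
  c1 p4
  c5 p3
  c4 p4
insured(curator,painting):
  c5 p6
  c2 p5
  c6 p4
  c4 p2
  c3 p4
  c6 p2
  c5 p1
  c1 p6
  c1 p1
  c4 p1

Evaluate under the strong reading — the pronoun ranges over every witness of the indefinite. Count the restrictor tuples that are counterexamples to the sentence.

10

"it" takes "a painting" as antecedent — a donkey pronoun bound across the clause boundary.
Strong reading: for every (c,p) with restored(c,p), exhibited(c,p) ∧ insured(c,p).
Restrictor pairs: (c1,p1) ✗  (c1,p3) ✗  (c1,p4) ✗  (c2,p5) ✗  (c3,p4) ✗  (c4,p1) ✗  (c4,p2) ✗  (c5,p1) ✗  (c5,p6) ✗  (c6,p4) ✗
Counterexamples (restrictor pairs failing the scope): 10.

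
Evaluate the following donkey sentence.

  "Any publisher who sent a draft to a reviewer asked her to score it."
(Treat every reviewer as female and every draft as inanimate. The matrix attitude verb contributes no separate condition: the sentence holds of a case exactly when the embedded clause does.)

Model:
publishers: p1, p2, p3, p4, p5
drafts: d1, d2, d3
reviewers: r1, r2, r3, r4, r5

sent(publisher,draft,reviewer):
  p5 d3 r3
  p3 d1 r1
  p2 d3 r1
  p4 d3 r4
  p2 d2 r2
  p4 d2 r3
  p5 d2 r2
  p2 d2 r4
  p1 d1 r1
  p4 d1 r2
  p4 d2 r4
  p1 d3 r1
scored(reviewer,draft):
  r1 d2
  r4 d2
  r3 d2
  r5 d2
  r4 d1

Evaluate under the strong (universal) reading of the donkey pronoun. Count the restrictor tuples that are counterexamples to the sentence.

9

"her" takes "a reviewer" as antecedent and "it" takes "a draft"; both are donkey pronouns co-varying with the restrictor.
Strong reading: for every (p,d,r) with sent(p,d,r), scored(r,d).
Restrictor triples: (p1,d1,r1)→scored(r1,d1) ✗  (p1,d3,r1)→scored(r1,d3) ✗  (p2,d2,r2)→scored(r2,d2) ✗  (p2,d2,r4)→scored(r4,d2) ✓  (p2,d3,r1)→scored(r1,d3) ✗  (p3,d1,r1)→scored(r1,d1) ✗  (p4,d1,r2)→scored(r2,d1) ✗  (p4,d2,r3)→scored(r3,d2) ✓  (p4,d2,r4)→scored(r4,d2) ✓  (p4,d3,r4)→scored(r4,d3) ✗  (p5,d2,r2)→scored(r2,d2) ✗  (p5,d3,r3)→scored(r3,d3) ✗
Counterexamples (restrictor triples failing the scope): 9.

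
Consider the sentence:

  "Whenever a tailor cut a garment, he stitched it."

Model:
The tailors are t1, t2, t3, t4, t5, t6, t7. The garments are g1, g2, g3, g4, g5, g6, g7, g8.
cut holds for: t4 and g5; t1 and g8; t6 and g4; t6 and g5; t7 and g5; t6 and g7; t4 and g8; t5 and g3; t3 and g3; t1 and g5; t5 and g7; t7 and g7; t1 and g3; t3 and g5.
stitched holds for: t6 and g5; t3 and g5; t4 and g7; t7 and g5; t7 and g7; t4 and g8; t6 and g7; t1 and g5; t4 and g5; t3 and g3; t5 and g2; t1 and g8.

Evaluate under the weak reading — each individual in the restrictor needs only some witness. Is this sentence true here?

False

"it" takes "a garment" as antecedent — a donkey pronoun bound across the clause boundary.
Weak reading: every tailor t with some cut-garment has at least one cut-garment g such that stitched(t,g).
Per tailor: t1:✓  t3:✓  t4:✓  t5:✗  t6:✓  t7:✓
t5 has no witness among its cut-garments.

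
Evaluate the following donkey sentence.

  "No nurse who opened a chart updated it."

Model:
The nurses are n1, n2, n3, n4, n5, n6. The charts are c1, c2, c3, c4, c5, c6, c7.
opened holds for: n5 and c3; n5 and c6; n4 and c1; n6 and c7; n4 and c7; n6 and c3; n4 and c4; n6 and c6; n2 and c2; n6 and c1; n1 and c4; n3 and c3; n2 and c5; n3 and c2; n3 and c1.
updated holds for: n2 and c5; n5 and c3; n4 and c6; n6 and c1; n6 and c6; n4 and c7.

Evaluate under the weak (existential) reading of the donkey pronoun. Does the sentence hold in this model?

"it" takes "a chart" as antecedent — a donkey pronoun bound across the clause boundary.
Truth condition: for no (n,c) with opened(n,c) does updated(n,c) hold.
Restrictor pairs — does the scope hold? (n1,c4):fails  (n2,c2):fails  (n2,c5):holds  (n3,c1):fails  (n3,c2):fails  (n3,c3):fails  (n4,c1):fails  (n4,c4):fails  (n4,c7):holds  (n5,c3):holds  (n5,c6):fails  (n6,c1):holds  (n6,c3):fails  (n6,c6):holds  (n6,c7):fails
Scope holds for 5 pair(s), so the sentence is false.

False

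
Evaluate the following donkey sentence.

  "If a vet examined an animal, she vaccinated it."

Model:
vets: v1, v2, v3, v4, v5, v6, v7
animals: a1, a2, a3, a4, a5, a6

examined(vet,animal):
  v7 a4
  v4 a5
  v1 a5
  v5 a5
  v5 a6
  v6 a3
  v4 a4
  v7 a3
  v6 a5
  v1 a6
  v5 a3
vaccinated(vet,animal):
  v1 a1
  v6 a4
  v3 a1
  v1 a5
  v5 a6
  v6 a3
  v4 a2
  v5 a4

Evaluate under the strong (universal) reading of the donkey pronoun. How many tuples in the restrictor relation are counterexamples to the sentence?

8

"it" takes "an animal" as antecedent — a donkey pronoun bound across the clause boundary.
Strong reading: for every (v,a) with examined(v,a), vaccinated(v,a).
Restrictor pairs: (v1,a5) ✓  (v1,a6) ✗  (v4,a4) ✗  (v4,a5) ✗  (v5,a3) ✗  (v5,a5) ✗  (v5,a6) ✓  (v6,a3) ✓  (v6,a5) ✗  (v7,a3) ✗  (v7,a4) ✗
Counterexamples (restrictor pairs failing the scope): 8.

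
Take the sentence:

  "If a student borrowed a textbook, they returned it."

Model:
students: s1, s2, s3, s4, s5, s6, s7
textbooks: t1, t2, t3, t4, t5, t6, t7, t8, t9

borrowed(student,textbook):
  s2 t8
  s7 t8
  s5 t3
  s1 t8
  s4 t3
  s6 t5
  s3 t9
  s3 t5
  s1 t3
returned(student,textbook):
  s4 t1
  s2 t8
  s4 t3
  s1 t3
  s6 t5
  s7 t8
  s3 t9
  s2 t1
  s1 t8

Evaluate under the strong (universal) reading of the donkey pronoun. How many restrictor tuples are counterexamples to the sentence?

2

"it" takes "a textbook" as antecedent — a donkey pronoun bound across the clause boundary.
Strong reading: for every (s,t) with borrowed(s,t), returned(s,t).
Restrictor pairs: (s1,t3) ✓  (s1,t8) ✓  (s2,t8) ✓  (s3,t5) ✗  (s3,t9) ✓  (s4,t3) ✓  (s5,t3) ✗  (s6,t5) ✓  (s7,t8) ✓
Counterexamples (restrictor pairs failing the scope): 2.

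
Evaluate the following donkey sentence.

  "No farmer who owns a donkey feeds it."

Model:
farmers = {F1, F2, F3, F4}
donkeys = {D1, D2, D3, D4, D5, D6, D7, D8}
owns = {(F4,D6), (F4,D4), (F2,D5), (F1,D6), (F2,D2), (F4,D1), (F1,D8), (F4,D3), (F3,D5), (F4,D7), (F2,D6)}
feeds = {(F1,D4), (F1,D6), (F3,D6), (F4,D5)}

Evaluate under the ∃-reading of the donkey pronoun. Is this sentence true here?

False

"it" takes "a donkey" as antecedent — a donkey pronoun bound across the clause boundary.
Truth condition: for no (f,d) with owns(f,d) does feeds(f,d) hold.
Restrictor pairs — does the scope hold? (F1,D6):holds  (F1,D8):fails  (F2,D2):fails  (F2,D5):fails  (F2,D6):fails  (F3,D5):fails  (F4,D1):fails  (F4,D3):fails  (F4,D4):fails  (F4,D6):fails  (F4,D7):fails
Scope holds for 1 pair(s), so the sentence is false.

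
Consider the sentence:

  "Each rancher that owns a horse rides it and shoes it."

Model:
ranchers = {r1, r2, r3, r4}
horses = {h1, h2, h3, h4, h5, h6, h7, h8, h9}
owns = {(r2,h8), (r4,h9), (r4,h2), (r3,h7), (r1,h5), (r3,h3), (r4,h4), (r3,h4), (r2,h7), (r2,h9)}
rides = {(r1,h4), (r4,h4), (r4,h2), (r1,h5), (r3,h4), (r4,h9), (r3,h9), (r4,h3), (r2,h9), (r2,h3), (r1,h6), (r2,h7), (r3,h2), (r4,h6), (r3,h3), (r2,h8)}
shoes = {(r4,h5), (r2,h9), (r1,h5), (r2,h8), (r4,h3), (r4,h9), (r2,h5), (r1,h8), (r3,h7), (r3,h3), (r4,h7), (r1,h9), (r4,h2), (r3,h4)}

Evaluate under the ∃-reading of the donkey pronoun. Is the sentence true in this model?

"it" takes "a horse" as antecedent — a donkey pronoun bound across the clause boundary.
Weak reading: every rancher r with some owns-horse has at least one owns-horse h such that rides(r,h) ∧ shoes(r,h).
Per rancher: r1:✓  r2:✓  r3:✓  r4:✓
Every rancher in the restrictor has a witness.

True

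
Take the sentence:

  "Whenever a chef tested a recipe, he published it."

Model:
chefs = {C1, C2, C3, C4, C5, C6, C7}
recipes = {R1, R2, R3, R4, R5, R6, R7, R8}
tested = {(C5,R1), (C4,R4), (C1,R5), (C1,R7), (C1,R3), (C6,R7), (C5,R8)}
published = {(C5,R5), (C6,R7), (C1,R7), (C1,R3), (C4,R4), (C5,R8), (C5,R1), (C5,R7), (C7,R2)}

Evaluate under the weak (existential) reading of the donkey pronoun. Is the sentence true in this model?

True

"it" takes "a recipe" as antecedent — a donkey pronoun bound across the clause boundary.
Weak reading: every chef c with some tested-recipe has at least one tested-recipe r such that published(c,r).
Per chef: C1:✓  C4:✓  C5:✓  C6:✓
Every chef in the restrictor has a witness.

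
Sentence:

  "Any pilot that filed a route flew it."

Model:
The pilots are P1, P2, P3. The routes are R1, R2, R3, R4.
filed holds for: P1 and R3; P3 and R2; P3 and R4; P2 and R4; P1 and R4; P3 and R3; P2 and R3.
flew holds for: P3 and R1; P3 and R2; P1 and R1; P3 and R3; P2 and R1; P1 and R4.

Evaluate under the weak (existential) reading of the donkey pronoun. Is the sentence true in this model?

False

"it" takes "a route" as antecedent — a donkey pronoun bound across the clause boundary.
Weak reading: every pilot p with some filed-route has at least one filed-route r such that flew(p,r).
Per pilot: P1:✓  P2:✗  P3:✓
P2 has no witness among its filed-routes.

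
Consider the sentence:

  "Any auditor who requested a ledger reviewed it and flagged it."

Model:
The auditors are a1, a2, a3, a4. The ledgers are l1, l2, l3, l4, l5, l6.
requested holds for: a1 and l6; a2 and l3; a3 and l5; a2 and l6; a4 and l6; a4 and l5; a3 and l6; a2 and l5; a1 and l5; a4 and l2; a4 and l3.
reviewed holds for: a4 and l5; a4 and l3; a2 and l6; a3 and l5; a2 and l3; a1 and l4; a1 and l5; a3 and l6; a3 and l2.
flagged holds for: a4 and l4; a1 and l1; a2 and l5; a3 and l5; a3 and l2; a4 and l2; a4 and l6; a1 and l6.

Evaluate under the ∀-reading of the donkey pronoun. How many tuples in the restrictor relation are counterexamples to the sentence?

"it" takes "a ledger" as antecedent — a donkey pronoun bound across the clause boundary.
Strong reading: for every (a,l) with requested(a,l), reviewed(a,l) ∧ flagged(a,l).
Restrictor pairs: (a1,l5) ✗  (a1,l6) ✗  (a2,l3) ✗  (a2,l5) ✗  (a2,l6) ✗  (a3,l5) ✓  (a3,l6) ✗  (a4,l2) ✗  (a4,l3) ✗  (a4,l5) ✗  (a4,l6) ✗
Counterexamples (restrictor pairs failing the scope): 10.

10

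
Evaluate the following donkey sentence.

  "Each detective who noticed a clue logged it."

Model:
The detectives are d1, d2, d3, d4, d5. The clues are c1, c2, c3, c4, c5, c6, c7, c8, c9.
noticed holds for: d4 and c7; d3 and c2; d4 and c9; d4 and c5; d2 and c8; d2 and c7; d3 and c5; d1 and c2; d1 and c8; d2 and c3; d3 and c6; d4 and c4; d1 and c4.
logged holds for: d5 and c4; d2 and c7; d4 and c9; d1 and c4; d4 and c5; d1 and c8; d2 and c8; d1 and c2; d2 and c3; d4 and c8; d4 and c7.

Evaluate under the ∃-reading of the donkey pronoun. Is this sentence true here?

False

"it" takes "a clue" as antecedent — a donkey pronoun bound across the clause boundary.
Weak reading: every detective d with some noticed-clue has at least one noticed-clue c such that logged(d,c).
Per detective: d1:✓  d2:✓  d3:✗  d4:✓
d3 has no witness among its noticed-clues.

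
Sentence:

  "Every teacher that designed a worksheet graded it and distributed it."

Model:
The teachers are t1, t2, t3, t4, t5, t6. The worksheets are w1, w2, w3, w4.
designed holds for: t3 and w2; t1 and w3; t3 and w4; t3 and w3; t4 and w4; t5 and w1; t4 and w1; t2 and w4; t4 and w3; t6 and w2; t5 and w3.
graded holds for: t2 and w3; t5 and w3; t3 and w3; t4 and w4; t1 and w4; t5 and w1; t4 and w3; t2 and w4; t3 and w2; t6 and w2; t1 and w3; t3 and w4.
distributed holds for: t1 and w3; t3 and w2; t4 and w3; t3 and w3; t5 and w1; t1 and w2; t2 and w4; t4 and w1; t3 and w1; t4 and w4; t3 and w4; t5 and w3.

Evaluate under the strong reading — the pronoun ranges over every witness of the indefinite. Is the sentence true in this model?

False

"it" takes "a worksheet" as antecedent — a donkey pronoun bound across the clause boundary.
Strong reading: for every (t,w) with designed(t,w), graded(t,w) ∧ distributed(t,w).
Restrictor pairs: (t1,w3) ✓  (t2,w4) ✓  (t3,w2) ✓  (t3,w3) ✓  (t3,w4) ✓  (t4,w1) ✗  (t4,w3) ✓  (t4,w4) ✓  (t5,w1) ✓  (t5,w3) ✓  (t6,w2) ✗
Counterexample: (t4,w1) is in designed but fails the scope.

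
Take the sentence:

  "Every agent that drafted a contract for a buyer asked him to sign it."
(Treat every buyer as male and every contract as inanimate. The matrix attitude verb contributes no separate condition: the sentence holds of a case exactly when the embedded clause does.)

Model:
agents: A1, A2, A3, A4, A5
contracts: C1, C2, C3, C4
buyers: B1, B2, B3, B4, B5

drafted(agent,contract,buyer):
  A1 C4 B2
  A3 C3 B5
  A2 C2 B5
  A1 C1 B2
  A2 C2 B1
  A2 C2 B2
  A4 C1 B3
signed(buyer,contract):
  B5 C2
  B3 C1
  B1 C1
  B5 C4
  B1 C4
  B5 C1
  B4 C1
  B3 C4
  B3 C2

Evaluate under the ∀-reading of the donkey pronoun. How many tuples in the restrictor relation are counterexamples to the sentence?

5

"him" takes "a buyer" as antecedent and "it" takes "a contract"; both are donkey pronouns co-varying with the restrictor.
Strong reading: for every (a,c,b) with drafted(a,c,b), signed(b,c).
Restrictor triples: (A1,C1,B2)→signed(B2,C1) ✗  (A1,C4,B2)→signed(B2,C4) ✗  (A2,C2,B1)→signed(B1,C2) ✗  (A2,C2,B2)→signed(B2,C2) ✗  (A2,C2,B5)→signed(B5,C2) ✓  (A3,C3,B5)→signed(B5,C3) ✗  (A4,C1,B3)→signed(B3,C1) ✓
Counterexamples (restrictor triples failing the scope): 5.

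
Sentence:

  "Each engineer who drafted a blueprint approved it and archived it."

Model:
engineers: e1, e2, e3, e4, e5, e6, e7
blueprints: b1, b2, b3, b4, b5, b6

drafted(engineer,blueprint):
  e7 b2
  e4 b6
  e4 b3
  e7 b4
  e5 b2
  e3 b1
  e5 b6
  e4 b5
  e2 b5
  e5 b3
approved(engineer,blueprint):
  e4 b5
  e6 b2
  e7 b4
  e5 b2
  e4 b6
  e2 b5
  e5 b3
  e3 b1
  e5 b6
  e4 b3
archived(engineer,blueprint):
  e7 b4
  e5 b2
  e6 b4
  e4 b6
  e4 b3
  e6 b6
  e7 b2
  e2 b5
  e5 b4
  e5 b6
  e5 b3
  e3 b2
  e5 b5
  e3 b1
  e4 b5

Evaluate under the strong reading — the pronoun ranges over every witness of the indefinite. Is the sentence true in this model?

"it" takes "a blueprint" as antecedent — a donkey pronoun bound across the clause boundary.
Strong reading: for every (e,b) with drafted(e,b), approved(e,b) ∧ archived(e,b).
Restrictor pairs: (e2,b5) ✓  (e3,b1) ✓  (e4,b3) ✓  (e4,b5) ✓  (e4,b6) ✓  (e5,b2) ✓  (e5,b3) ✓  (e5,b6) ✓  (e7,b2) ✗  (e7,b4) ✓
Counterexample: (e7,b2) is in drafted but fails the scope.

False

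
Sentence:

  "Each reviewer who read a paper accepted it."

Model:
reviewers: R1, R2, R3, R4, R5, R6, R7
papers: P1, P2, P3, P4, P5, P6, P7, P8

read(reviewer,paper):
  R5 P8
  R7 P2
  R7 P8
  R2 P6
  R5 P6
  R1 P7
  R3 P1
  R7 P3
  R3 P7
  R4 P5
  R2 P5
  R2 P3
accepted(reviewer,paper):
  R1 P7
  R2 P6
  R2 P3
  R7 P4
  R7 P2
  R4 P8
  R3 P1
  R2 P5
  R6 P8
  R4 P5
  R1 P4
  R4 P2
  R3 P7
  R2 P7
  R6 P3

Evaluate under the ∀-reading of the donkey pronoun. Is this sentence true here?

"it" takes "a paper" as antecedent — a donkey pronoun bound across the clause boundary.
Strong reading: for every (r,p) with read(r,p), accepted(r,p).
Restrictor pairs: (R1,P7) ✓  (R2,P3) ✓  (R2,P5) ✓  (R2,P6) ✓  (R3,P1) ✓  (R3,P7) ✓  (R4,P5) ✓  (R5,P6) ✗  (R5,P8) ✗  (R7,P2) ✓  (R7,P3) ✗  (R7,P8) ✗
Counterexample: (R5,P6) is in read but fails the scope.

False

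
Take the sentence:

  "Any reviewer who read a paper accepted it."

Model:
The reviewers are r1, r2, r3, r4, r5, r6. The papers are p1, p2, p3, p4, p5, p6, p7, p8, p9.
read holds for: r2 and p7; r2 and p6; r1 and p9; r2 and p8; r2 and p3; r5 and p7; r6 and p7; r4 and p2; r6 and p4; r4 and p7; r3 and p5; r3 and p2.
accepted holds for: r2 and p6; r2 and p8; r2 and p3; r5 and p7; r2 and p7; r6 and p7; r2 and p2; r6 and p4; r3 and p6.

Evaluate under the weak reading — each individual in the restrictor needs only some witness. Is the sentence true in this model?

"it" takes "a paper" as antecedent — a donkey pronoun bound across the clause boundary.
Weak reading: every reviewer r with some read-paper has at least one read-paper p such that accepted(r,p).
Per reviewer: r1:✗  r2:✓  r3:✗  r4:✗  r5:✓  r6:✓
r1 has no witness among its read-papers.

False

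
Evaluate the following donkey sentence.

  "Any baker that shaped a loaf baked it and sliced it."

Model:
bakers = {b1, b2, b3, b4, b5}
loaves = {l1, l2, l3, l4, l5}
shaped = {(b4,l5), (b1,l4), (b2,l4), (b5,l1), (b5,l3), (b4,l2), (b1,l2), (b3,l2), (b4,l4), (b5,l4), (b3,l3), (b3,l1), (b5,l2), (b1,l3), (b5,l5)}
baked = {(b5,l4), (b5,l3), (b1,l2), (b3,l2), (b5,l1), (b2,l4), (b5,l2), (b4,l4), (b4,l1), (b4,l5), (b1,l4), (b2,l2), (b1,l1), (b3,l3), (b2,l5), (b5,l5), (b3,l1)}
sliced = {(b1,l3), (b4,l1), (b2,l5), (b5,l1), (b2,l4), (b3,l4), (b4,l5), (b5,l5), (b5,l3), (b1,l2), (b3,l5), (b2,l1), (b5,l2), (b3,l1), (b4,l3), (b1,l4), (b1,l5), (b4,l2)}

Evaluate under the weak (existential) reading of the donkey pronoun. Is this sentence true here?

"it" takes "a loaf" as antecedent — a donkey pronoun bound across the clause boundary.
Weak reading: every baker b with some shaped-loaf has at least one shaped-loaf l such that baked(b,l) ∧ sliced(b,l).
Per baker: b1:✓  b2:✓  b3:✓  b4:✓  b5:✓
Every baker in the restrictor has a witness.

True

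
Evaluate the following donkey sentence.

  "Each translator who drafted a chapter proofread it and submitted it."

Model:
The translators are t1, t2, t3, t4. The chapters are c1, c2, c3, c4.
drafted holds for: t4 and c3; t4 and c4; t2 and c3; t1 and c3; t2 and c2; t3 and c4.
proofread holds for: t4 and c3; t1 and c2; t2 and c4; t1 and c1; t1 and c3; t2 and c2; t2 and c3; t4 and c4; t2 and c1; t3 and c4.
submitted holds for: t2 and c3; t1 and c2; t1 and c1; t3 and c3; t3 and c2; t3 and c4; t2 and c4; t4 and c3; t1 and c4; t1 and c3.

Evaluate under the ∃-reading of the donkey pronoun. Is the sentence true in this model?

True

"it" takes "a chapter" as antecedent — a donkey pronoun bound across the clause boundary.
Weak reading: every translator t with some drafted-chapter has at least one drafted-chapter c such that proofread(t,c) ∧ submitted(t,c).
Per translator: t1:✓  t2:✓  t3:✓  t4:✓
Every translator in the restrictor has a witness.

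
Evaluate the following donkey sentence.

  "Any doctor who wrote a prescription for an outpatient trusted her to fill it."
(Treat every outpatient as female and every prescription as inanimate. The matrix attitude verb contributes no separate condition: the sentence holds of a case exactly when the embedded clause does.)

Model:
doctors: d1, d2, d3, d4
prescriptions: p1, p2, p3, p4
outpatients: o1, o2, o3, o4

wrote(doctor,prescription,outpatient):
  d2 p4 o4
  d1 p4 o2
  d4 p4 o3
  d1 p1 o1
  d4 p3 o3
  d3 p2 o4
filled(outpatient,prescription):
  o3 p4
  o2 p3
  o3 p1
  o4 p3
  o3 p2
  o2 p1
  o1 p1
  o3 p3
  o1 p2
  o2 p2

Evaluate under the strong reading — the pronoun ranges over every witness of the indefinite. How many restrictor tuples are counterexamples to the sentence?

3

"her" takes "an outpatient" as antecedent and "it" takes "a prescription"; both are donkey pronouns co-varying with the restrictor.
Strong reading: for every (d,p,o) with wrote(d,p,o), filled(o,p).
Restrictor triples: (d1,p1,o1)→filled(o1,p1) ✓  (d1,p4,o2)→filled(o2,p4) ✗  (d2,p4,o4)→filled(o4,p4) ✗  (d3,p2,o4)→filled(o4,p2) ✗  (d4,p3,o3)→filled(o3,p3) ✓  (d4,p4,o3)→filled(o3,p4) ✓
Counterexamples (restrictor triples failing the scope): 3.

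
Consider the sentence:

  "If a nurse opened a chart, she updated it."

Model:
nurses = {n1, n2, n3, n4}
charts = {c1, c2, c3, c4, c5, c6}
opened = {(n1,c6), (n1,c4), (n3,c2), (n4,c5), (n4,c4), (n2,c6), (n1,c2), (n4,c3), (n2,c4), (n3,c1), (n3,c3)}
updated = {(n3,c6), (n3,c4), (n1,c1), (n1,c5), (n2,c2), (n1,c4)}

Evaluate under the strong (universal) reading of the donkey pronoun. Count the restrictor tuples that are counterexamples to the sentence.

10

"it" takes "a chart" as antecedent — a donkey pronoun bound across the clause boundary.
Strong reading: for every (n,c) with opened(n,c), updated(n,c).
Restrictor pairs: (n1,c2) ✗  (n1,c4) ✓  (n1,c6) ✗  (n2,c4) ✗  (n2,c6) ✗  (n3,c1) ✗  (n3,c2) ✗  (n3,c3) ✗  (n4,c3) ✗  (n4,c4) ✗  (n4,c5) ✗
Counterexamples (restrictor pairs failing the scope): 10.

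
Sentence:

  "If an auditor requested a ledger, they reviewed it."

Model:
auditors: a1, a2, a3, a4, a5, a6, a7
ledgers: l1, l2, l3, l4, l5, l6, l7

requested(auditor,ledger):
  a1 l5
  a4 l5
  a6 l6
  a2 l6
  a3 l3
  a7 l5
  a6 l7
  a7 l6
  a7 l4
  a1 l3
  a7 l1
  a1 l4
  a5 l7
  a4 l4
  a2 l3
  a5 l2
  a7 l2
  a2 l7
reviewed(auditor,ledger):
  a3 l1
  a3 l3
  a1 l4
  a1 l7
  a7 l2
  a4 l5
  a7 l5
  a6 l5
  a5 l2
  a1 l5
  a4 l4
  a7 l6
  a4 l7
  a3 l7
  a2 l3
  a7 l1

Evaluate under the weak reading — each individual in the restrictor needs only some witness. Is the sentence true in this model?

False

"it" takes "a ledger" as antecedent — a donkey pronoun bound across the clause boundary.
Weak reading: every auditor a with some requested-ledger has at least one requested-ledger l such that reviewed(a,l).
Per auditor: a1:✓  a2:✓  a3:✓  a4:✓  a5:✓  a6:✗  a7:✓
a6 has no witness among its requested-ledgers.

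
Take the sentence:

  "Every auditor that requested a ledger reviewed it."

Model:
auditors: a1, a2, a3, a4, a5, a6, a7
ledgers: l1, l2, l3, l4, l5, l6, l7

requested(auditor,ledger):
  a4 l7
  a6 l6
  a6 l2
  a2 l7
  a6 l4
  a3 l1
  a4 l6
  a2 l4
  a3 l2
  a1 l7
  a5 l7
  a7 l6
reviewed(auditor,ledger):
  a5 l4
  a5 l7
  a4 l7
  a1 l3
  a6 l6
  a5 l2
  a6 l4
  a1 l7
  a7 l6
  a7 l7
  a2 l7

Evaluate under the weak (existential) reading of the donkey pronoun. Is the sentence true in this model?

"it" takes "a ledger" as antecedent — a donkey pronoun bound across the clause boundary.
Weak reading: every auditor a with some requested-ledger has at least one requested-ledger l such that reviewed(a,l).
Per auditor: a1:✓  a2:✓  a3:✗  a4:✓  a5:✓  a6:✓  a7:✓
a3 has no witness among its requested-ledgers.

False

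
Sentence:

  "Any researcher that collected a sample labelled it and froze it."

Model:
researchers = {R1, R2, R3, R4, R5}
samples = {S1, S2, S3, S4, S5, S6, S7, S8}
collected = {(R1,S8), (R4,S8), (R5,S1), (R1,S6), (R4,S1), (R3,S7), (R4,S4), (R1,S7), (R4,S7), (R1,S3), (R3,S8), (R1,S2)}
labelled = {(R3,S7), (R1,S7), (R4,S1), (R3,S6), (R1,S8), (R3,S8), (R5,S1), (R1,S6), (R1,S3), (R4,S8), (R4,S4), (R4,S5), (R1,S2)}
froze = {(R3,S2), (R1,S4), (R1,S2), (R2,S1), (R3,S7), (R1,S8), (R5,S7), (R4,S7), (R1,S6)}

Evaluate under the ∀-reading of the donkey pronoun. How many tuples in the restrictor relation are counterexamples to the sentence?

8

"it" takes "a sample" as antecedent — a donkey pronoun bound across the clause boundary.
Strong reading: for every (r,s) with collected(r,s), labelled(r,s) ∧ froze(r,s).
Restrictor pairs: (R1,S2) ✓  (R1,S3) ✗  (R1,S6) ✓  (R1,S7) ✗  (R1,S8) ✓  (R3,S7) ✓  (R3,S8) ✗  (R4,S1) ✗  (R4,S4) ✗  (R4,S7) ✗  (R4,S8) ✗  (R5,S1) ✗
Counterexamples (restrictor pairs failing the scope): 8.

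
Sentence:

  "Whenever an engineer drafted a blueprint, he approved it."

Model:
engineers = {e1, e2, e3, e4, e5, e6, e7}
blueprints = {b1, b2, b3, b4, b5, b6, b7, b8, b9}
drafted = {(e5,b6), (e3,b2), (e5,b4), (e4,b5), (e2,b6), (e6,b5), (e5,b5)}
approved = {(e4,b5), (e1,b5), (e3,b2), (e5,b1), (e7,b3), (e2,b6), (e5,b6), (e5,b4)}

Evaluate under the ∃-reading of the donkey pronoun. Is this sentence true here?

False

"it" takes "a blueprint" as antecedent — a donkey pronoun bound across the clause boundary.
Weak reading: every engineer e with some drafted-blueprint has at least one drafted-blueprint b such that approved(e,b).
Per engineer: e2:✓  e3:✓  e4:✓  e5:✓  e6:✗
e6 has no witness among its drafted-blueprints.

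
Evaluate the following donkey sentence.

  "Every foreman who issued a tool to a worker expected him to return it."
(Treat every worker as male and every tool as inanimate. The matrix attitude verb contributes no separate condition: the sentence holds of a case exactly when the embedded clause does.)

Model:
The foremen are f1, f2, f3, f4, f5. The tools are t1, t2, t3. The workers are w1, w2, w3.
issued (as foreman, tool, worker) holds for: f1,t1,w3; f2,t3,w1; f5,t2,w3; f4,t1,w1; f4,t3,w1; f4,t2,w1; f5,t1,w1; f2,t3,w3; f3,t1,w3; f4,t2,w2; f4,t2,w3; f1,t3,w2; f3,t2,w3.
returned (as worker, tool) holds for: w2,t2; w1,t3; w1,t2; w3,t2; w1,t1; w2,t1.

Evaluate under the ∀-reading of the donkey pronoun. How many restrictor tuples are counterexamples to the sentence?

4

"him" takes "a worker" as antecedent and "it" takes "a tool"; both are donkey pronouns co-varying with the restrictor.
Strong reading: for every (f,t,w) with issued(f,t,w), returned(w,t).
Restrictor triples: (f1,t1,w3)→returned(w3,t1) ✗  (f1,t3,w2)→returned(w2,t3) ✗  (f2,t3,w1)→returned(w1,t3) ✓  (f2,t3,w3)→returned(w3,t3) ✗  (f3,t1,w3)→returned(w3,t1) ✗  (f3,t2,w3)→returned(w3,t2) ✓  (f4,t1,w1)→returned(w1,t1) ✓  (f4,t2,w1)→returned(w1,t2) ✓  (f4,t2,w2)→returned(w2,t2) ✓  (f4,t2,w3)→returned(w3,t2) ✓  (f4,t3,w1)→returned(w1,t3) ✓  (f5,t1,w1)→returned(w1,t1) ✓  (f5,t2,w3)→returned(w3,t2) ✓
Counterexamples (restrictor triples failing the scope): 4.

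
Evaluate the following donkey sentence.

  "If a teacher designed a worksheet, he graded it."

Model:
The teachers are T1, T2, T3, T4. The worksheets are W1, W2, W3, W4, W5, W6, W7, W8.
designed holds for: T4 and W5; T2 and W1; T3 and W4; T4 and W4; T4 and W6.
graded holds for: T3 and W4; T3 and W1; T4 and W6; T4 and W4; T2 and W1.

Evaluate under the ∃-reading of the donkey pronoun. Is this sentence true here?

"it" takes "a worksheet" as antecedent — a donkey pronoun bound across the clause boundary.
Weak reading: every teacher t with some designed-worksheet has at least one designed-worksheet w such that graded(t,w).
Per teacher: T2:✓  T3:✓  T4:✓
Every teacher in the restrictor has a witness.

True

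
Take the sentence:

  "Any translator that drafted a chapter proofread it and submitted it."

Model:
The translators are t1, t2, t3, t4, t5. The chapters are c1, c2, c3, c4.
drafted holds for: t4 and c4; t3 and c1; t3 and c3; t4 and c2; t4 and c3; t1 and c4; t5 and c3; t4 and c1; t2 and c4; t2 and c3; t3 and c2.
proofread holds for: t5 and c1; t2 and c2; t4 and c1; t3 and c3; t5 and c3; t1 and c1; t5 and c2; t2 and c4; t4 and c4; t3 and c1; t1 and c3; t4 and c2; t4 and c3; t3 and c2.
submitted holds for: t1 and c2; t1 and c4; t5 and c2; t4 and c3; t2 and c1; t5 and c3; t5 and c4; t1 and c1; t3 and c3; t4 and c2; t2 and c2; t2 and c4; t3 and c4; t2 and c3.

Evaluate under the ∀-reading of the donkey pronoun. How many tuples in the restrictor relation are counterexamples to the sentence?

6

"it" takes "a chapter" as antecedent — a donkey pronoun bound across the clause boundary.
Strong reading: for every (t,c) with drafted(t,c), proofread(t,c) ∧ submitted(t,c).
Restrictor pairs: (t1,c4) ✗  (t2,c3) ✗  (t2,c4) ✓  (t3,c1) ✗  (t3,c2) ✗  (t3,c3) ✓  (t4,c1) ✗  (t4,c2) ✓  (t4,c3) ✓  (t4,c4) ✗  (t5,c3) ✓
Counterexamples (restrictor pairs failing the scope): 6.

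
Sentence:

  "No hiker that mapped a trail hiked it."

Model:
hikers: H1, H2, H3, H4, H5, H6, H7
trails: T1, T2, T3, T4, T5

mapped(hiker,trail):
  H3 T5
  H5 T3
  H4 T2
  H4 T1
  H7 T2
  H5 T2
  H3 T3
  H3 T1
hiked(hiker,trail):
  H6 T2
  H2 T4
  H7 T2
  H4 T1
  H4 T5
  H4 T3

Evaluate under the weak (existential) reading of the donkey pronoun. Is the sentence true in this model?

"it" takes "a trail" as antecedent — a donkey pronoun bound across the clause boundary.
Truth condition: for no (h,t) with mapped(h,t) does hiked(h,t) hold.
Restrictor pairs — does the scope hold? (H3,T1):fails  (H3,T3):fails  (H3,T5):fails  (H4,T1):holds  (H4,T2):fails  (H5,T2):fails  (H5,T3):fails  (H7,T2):holds
Scope holds for 2 pair(s), so the sentence is false.

False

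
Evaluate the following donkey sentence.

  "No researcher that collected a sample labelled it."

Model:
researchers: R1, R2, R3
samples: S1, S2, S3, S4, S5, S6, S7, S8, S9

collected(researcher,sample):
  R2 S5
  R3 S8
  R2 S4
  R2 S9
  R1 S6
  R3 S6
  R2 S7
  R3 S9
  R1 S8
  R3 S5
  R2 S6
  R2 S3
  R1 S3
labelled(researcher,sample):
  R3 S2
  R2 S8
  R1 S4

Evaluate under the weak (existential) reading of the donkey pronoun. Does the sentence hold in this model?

True

"it" takes "a sample" as antecedent — a donkey pronoun bound across the clause boundary.
Truth condition: for no (r,s) with collected(r,s) does labelled(r,s) hold.
Restrictor pairs — does the scope hold? (R1,S3):fails  (R1,S6):fails  (R1,S8):fails  (R2,S3):fails  (R2,S4):fails  (R2,S5):fails  (R2,S6):fails  (R2,S7):fails  (R2,S9):fails  (R3,S5):fails  (R3,S6):fails  (R3,S8):fails  (R3,S9):fails
Scope holds for no restrictor pair, so the sentence is true.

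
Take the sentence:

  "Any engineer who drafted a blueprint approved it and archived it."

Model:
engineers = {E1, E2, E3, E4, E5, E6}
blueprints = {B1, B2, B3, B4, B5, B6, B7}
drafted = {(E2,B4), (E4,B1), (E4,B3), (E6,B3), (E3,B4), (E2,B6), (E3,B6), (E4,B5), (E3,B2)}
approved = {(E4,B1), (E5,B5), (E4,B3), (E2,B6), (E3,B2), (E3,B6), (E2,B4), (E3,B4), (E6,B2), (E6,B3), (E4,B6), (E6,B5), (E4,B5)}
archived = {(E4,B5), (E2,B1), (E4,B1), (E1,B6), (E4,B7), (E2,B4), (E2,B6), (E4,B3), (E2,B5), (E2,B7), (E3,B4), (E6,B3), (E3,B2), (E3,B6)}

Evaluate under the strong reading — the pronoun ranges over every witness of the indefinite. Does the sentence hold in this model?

True

"it" takes "a blueprint" as antecedent — a donkey pronoun bound across the clause boundary.
Strong reading: for every (e,b) with drafted(e,b), approved(e,b) ∧ archived(e,b).
Restrictor pairs: (E2,B4) ✓  (E2,B6) ✓  (E3,B2) ✓  (E3,B4) ✓  (E3,B6) ✓  (E4,B1) ✓  (E4,B3) ✓  (E4,B5) ✓  (E6,B3) ✓
Every restrictor pair satisfies the scope.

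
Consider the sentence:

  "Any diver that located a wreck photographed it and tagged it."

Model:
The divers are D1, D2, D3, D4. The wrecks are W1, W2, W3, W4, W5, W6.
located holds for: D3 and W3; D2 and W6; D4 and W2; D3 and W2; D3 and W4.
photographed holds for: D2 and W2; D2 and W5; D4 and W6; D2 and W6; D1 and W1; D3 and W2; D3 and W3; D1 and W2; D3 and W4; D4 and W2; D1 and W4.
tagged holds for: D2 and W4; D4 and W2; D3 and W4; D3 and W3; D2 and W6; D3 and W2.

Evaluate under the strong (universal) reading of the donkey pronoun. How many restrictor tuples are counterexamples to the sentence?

"it" takes "a wreck" as antecedent — a donkey pronoun bound across the clause boundary.
Strong reading: for every (d,w) with located(d,w), photographed(d,w) ∧ tagged(d,w).
Restrictor pairs: (D2,W6) ✓  (D3,W2) ✓  (D3,W3) ✓  (D3,W4) ✓  (D4,W2) ✓
Counterexamples (restrictor pairs failing the scope): 0.

0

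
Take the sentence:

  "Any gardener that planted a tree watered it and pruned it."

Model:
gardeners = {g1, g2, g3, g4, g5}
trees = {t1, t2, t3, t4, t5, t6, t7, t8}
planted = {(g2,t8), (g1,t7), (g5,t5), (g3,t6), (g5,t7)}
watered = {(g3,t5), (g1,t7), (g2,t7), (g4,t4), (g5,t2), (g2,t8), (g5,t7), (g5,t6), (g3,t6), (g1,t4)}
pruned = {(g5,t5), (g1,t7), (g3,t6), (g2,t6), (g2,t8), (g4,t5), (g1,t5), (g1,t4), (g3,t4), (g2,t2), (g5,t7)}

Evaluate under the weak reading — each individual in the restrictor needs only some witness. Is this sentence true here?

True

"it" takes "a tree" as antecedent — a donkey pronoun bound across the clause boundary.
Weak reading: every gardener g with some planted-tree has at least one planted-tree t such that watered(g,t) ∧ pruned(g,t).
Per gardener: g1:✓  g2:✓  g3:✓  g5:✓
Every gardener in the restrictor has a witness.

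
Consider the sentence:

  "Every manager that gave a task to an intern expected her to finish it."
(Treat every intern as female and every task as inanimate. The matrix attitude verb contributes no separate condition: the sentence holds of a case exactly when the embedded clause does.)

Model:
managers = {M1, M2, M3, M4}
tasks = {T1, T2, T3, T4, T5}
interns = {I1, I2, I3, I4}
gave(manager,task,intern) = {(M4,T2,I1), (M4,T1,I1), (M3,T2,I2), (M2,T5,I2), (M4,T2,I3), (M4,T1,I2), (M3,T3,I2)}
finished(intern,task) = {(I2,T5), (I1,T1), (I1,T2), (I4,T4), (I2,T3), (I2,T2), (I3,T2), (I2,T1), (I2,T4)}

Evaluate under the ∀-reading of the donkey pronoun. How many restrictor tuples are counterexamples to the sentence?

0

"her" takes "an intern" as antecedent and "it" takes "a task"; both are donkey pronouns co-varying with the restrictor.
Strong reading: for every (m,t,i) with gave(m,t,i), finished(i,t).
Restrictor triples: (M2,T5,I2)→finished(I2,T5) ✓  (M3,T2,I2)→finished(I2,T2) ✓  (M3,T3,I2)→finished(I2,T3) ✓  (M4,T1,I1)→finished(I1,T1) ✓  (M4,T1,I2)→finished(I2,T1) ✓  (M4,T2,I1)→finished(I1,T2) ✓  (M4,T2,I3)→finished(I3,T2) ✓
Counterexamples (restrictor triples failing the scope): 0.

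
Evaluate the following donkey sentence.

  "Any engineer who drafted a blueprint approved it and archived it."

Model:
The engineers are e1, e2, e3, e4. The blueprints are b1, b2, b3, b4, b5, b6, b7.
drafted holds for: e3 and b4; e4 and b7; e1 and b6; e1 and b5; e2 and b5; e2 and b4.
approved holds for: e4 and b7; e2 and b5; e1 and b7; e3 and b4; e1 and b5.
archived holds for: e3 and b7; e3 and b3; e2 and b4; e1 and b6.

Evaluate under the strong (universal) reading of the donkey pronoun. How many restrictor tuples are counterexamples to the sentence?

"it" takes "a blueprint" as antecedent — a donkey pronoun bound across the clause boundary.
Strong reading: for every (e,b) with drafted(e,b), approved(e,b) ∧ archived(e,b).
Restrictor pairs: (e1,b5) ✗  (e1,b6) ✗  (e2,b4) ✗  (e2,b5) ✗  (e3,b4) ✗  (e4,b7) ✗
Counterexamples (restrictor pairs failing the scope): 6.

6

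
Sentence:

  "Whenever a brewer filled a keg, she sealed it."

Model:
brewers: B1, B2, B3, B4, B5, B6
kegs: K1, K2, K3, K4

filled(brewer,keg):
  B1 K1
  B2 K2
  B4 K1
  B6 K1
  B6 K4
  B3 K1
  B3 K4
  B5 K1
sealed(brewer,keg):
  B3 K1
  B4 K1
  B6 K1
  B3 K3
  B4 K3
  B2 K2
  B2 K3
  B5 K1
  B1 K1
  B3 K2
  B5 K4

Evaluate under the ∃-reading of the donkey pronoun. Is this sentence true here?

"it" takes "a keg" as antecedent — a donkey pronoun bound across the clause boundary.
Weak reading: every brewer b with some filled-keg has at least one filled-keg k such that sealed(b,k).
Per brewer: B1:✓  B2:✓  B3:✓  B4:✓  B5:✓  B6:✓
Every brewer in the restrictor has a witness.

True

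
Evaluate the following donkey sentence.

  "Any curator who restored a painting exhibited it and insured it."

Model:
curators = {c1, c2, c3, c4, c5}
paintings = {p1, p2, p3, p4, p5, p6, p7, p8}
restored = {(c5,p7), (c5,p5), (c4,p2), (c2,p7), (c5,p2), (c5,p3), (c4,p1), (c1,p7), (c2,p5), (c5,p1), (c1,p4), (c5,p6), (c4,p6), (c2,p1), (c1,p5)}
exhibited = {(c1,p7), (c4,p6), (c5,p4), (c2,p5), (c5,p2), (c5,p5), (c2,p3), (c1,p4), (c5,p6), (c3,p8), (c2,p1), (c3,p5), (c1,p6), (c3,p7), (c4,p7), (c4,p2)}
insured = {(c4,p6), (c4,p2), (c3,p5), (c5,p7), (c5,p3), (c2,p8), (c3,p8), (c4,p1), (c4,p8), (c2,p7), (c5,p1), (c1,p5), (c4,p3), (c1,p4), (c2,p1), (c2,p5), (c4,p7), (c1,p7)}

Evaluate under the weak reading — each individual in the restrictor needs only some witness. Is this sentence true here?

"it" takes "a painting" as antecedent — a donkey pronoun bound across the clause boundary.
Weak reading: every curator c with some restored-painting has at least one restored-painting p such that exhibited(c,p) ∧ insured(c,p).
Per curator: c1:✓  c2:✓  c4:✓  c5:✗
c5 has no witness among its restored-paintings.

False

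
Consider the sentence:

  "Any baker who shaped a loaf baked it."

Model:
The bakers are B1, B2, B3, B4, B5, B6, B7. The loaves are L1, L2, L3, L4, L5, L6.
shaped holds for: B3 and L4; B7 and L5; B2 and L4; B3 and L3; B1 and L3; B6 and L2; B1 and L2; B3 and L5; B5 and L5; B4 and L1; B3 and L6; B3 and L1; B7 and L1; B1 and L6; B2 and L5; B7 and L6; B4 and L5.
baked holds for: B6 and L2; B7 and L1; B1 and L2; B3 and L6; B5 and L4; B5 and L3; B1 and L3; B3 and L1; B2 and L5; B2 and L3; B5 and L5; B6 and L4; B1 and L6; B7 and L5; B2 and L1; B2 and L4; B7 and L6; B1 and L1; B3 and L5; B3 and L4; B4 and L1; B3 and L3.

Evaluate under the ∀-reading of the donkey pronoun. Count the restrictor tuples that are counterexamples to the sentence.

"it" takes "a loaf" as antecedent — a donkey pronoun bound across the clause boundary.
Strong reading: for every (b,l) with shaped(b,l), baked(b,l).
Restrictor pairs: (B1,L2) ✓  (B1,L3) ✓  (B1,L6) ✓  (B2,L4) ✓  (B2,L5) ✓  (B3,L1) ✓  (B3,L3) ✓  (B3,L4) ✓  (B3,L5) ✓  (B3,L6) ✓  (B4,L1) ✓  (B4,L5) ✗  (B5,L5) ✓  (B6,L2) ✓  (B7,L1) ✓  (B7,L5) ✓  (B7,L6) ✓
Counterexamples (restrictor pairs failing the scope): 1.

1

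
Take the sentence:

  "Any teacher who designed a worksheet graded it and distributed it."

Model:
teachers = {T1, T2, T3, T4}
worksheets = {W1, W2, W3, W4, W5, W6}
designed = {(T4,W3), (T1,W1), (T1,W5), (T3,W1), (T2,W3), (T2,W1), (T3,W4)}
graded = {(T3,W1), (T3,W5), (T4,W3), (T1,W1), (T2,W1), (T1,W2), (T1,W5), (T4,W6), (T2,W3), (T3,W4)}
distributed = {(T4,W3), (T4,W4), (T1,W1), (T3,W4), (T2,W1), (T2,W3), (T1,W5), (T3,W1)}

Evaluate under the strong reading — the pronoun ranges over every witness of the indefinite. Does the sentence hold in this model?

"it" takes "a worksheet" as antecedent — a donkey pronoun bound across the clause boundary.
Strong reading: for every (t,w) with designed(t,w), graded(t,w) ∧ distributed(t,w).
Restrictor pairs: (T1,W1) ✓  (T1,W5) ✓  (T2,W1) ✓  (T2,W3) ✓  (T3,W1) ✓  (T3,W4) ✓  (T4,W3) ✓
Every restrictor pair satisfies the scope.

True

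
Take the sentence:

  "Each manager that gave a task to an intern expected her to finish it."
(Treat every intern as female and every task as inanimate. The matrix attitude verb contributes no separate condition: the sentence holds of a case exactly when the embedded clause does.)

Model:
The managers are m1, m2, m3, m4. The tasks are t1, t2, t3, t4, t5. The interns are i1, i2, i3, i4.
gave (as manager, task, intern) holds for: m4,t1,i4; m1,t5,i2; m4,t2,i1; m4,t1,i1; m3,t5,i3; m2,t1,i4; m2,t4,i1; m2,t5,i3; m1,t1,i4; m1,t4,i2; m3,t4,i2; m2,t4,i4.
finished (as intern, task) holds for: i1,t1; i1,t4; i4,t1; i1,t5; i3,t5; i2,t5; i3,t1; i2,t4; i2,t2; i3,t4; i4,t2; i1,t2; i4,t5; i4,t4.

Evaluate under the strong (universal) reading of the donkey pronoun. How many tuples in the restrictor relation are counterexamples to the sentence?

0

"her" takes "an intern" as antecedent and "it" takes "a task"; both are donkey pronouns co-varying with the restrictor.
Strong reading: for every (m,t,i) with gave(m,t,i), finished(i,t).
Restrictor triples: (m1,t1,i4)→finished(i4,t1) ✓  (m1,t4,i2)→finished(i2,t4) ✓  (m1,t5,i2)→finished(i2,t5) ✓  (m2,t1,i4)→finished(i4,t1) ✓  (m2,t4,i1)→finished(i1,t4) ✓  (m2,t4,i4)→finished(i4,t4) ✓  (m2,t5,i3)→finished(i3,t5) ✓  (m3,t4,i2)→finished(i2,t4) ✓  (m3,t5,i3)→finished(i3,t5) ✓  (m4,t1,i1)→finished(i1,t1) ✓  (m4,t1,i4)→finished(i4,t1) ✓  (m4,t2,i1)→finished(i1,t2) ✓
Counterexamples (restrictor triples failing the scope): 0.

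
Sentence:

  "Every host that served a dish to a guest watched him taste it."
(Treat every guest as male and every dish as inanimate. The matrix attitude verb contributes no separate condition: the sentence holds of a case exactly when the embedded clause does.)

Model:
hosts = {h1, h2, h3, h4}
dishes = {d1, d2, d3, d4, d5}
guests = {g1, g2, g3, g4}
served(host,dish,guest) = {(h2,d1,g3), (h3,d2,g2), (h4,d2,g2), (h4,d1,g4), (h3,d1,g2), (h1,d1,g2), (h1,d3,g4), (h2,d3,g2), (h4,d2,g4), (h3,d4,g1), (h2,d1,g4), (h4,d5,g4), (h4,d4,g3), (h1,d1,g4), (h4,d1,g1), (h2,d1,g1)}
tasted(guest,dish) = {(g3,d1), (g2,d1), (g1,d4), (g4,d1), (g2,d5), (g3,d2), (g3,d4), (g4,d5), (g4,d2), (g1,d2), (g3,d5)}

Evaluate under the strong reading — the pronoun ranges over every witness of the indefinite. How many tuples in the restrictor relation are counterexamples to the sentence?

"him" takes "a guest" as antecedent and "it" takes "a dish"; both are donkey pronouns co-varying with the restrictor.
Strong reading: for every (h,d,g) with served(h,d,g), tasted(g,d).
Restrictor triples: (h1,d1,g2)→tasted(g2,d1) ✓  (h1,d1,g4)→tasted(g4,d1) ✓  (h1,d3,g4)→tasted(g4,d3) ✗  (h2,d1,g1)→tasted(g1,d1) ✗  (h2,d1,g3)→tasted(g3,d1) ✓  (h2,d1,g4)→tasted(g4,d1) ✓  (h2,d3,g2)→tasted(g2,d3) ✗  (h3,d1,g2)→tasted(g2,d1) ✓  (h3,d2,g2)→tasted(g2,d2) ✗  (h3,d4,g1)→tasted(g1,d4) ✓  (h4,d1,g1)→tasted(g1,d1) ✗  (h4,d1,g4)→tasted(g4,d1) ✓  (h4,d2,g2)→tasted(g2,d2) ✗  (h4,d2,g4)→tasted(g4,d2) ✓  (h4,d4,g3)→tasted(g3,d4) ✓  (h4,d5,g4)→tasted(g4,d5) ✓
Counterexamples (restrictor triples failing the scope): 6.

6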